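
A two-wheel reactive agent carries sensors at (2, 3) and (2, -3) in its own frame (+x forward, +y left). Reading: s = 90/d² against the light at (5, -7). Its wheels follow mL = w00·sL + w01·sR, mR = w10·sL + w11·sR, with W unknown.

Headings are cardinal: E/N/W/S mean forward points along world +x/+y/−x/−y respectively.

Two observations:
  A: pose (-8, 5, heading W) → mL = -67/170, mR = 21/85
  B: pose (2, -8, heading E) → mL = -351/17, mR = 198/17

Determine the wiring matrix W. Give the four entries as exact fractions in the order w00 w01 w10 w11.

obs A: pose=(-8,5,W) → sL=5/17, sR=1/5, mL=-67/170, mR=21/85
obs B: pose=(2,-8,E) → sL=18, sR=90/17, mL=-351/17, mR=198/17
sensor matrix S = [[5/17, 1/5], [18, 90/17]]; det S = -2952/1445
solve [mL_A; mL_B] = S·[w00; w01] and [mR_A; mR_B] = S·[w10; w11]:
  w00 = -1, w01 = -1/2, w10 = 1/2, w11 = 1/2

-1 -1/2 1/2 1/2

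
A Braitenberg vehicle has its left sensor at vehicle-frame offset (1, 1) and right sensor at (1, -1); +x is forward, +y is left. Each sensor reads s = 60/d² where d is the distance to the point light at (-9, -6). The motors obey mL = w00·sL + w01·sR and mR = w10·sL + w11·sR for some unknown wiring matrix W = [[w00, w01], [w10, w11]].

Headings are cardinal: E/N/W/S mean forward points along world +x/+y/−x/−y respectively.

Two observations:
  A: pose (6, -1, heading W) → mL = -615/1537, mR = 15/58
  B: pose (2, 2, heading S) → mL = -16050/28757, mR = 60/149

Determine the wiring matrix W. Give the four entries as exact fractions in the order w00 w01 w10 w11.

obs A: pose=(6,-1,W) → sL=15/53, sR=15/58, mL=-615/1537, mR=15/58
obs B: pose=(2,2,S) → sL=60/193, sR=60/149, mL=-16050/28757, mR=60/149
sensor matrix S = [[15/53, 15/58], [60/193, 60/149]]; det S = 1483650/44199509
solve [mL_A; mL_B] = S·[w00; w01] and [mR_A; mR_B] = S·[w10; w11]:
  w00 = -1/2, w01 = -1, w10 = 0, w11 = 1

-1/2 -1 0 1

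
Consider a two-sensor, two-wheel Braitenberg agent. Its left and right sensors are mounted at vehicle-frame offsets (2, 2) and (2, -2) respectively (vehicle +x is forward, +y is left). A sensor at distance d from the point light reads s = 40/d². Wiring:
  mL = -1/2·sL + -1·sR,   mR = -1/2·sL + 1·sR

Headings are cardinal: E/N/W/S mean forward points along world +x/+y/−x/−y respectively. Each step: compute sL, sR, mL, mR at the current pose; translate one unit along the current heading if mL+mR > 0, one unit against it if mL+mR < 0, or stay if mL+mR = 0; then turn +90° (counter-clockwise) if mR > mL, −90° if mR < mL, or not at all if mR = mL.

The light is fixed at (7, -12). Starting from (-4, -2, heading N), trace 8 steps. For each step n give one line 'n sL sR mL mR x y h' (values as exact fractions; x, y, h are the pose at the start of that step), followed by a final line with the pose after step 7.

n=0: pose=(-4,-2,N); sL=40/313, sR=8/45; mL=-3404/14085, mR=1604/14085; mL+mR=-40/313 → advance -1; mR−mL=16/45 → turn +1·90°
n=1: pose=(-4,-3,W); sL=20/109, sR=4/29; mL=-726/3161, mR=146/3161; mL+mR=-20/109 → advance -1; mR−mL=8/29 → turn +1·90°
n=2: pose=(-3,-3,S); sL=40/113, sR=40/193; mL=-8380/21809, mR=660/21809; mL+mR=-40/113 → advance -1; mR−mL=80/193 → turn +1·90°
n=3: pose=(-3,-2,E); sL=5/26, sR=5/16; mL=-85/208, mR=45/208; mL+mR=-5/26 → advance -1; mR−mL=5/8 → turn +1·90°
n=4: pose=(-4,-2,N); sL=40/313, sR=8/45; mL=-3404/14085, mR=1604/14085; mL+mR=-40/313 → advance -1; mR−mL=16/45 → turn +1·90°
n=5: pose=(-4,-3,W); sL=20/109, sR=4/29; mL=-726/3161, mR=146/3161; mL+mR=-20/109 → advance -1; mR−mL=8/29 → turn +1·90°
n=6: pose=(-3,-3,S); sL=40/113, sR=40/193; mL=-8380/21809, mR=660/21809; mL+mR=-40/113 → advance -1; mR−mL=80/193 → turn +1·90°
n=7: pose=(-3,-2,E); sL=5/26, sR=5/16; mL=-85/208, mR=45/208; mL+mR=-5/26 → advance -1; mR−mL=5/8 → turn +1·90°

0 40/313 8/45 -3404/14085 1604/14085 -4 -2 N
1 20/109 4/29 -726/3161 146/3161 -4 -3 W
2 40/113 40/193 -8380/21809 660/21809 -3 -3 S
3 5/26 5/16 -85/208 45/208 -3 -2 E
4 40/313 8/45 -3404/14085 1604/14085 -4 -2 N
5 20/109 4/29 -726/3161 146/3161 -4 -3 W
6 40/113 40/193 -8380/21809 660/21809 -3 -3 S
7 5/26 5/16 -85/208 45/208 -3 -2 E
final -4 -2 N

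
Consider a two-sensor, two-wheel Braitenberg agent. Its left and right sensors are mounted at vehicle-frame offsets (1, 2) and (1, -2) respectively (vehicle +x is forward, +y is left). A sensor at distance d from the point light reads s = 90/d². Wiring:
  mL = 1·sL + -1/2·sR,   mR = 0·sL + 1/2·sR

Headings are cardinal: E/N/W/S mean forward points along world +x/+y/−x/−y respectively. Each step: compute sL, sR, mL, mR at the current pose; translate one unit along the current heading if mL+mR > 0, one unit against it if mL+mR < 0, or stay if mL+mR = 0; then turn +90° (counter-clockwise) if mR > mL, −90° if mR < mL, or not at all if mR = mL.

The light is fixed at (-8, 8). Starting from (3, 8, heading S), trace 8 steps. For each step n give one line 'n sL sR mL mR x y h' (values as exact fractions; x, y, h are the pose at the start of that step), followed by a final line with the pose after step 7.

0 9/17 45/41 -27/1394 45/82 3 8 S
1 18/29 10/17 161/493 5/17 3 7 E
2 9/20 45/52 9/520 45/104 4 7 S
3 90/169 18/37 1809/6253 9/37 4 6 E
4 5/13 9/13 1/26 9/26 5 6 S
5 90/197 90/221 11025/43537 45/221 5 5 E
6 45/136 9/16 27/544 9/32 6 5 S
7 90/229 10/29 1465/6641 5/29 6 4 E
final 7 4 S

n=0: pose=(3,8,S); sL=9/17, sR=45/41; mL=-27/1394, mR=45/82; mL+mR=9/17 → advance +1; mR−mL=396/697 → turn +1·90°
n=1: pose=(3,7,E); sL=18/29, sR=10/17; mL=161/493, mR=5/17; mL+mR=18/29 → advance +1; mR−mL=-16/493 → turn -1·90°
n=2: pose=(4,7,S); sL=9/20, sR=45/52; mL=9/520, mR=45/104; mL+mR=9/20 → advance +1; mR−mL=27/65 → turn +1·90°
n=3: pose=(4,6,E); sL=90/169, sR=18/37; mL=1809/6253, mR=9/37; mL+mR=90/169 → advance +1; mR−mL=-288/6253 → turn -1·90°
n=4: pose=(5,6,S); sL=5/13, sR=9/13; mL=1/26, mR=9/26; mL+mR=5/13 → advance +1; mR−mL=4/13 → turn +1·90°
n=5: pose=(5,5,E); sL=90/197, sR=90/221; mL=11025/43537, mR=45/221; mL+mR=90/197 → advance +1; mR−mL=-2160/43537 → turn -1·90°
n=6: pose=(6,5,S); sL=45/136, sR=9/16; mL=27/544, mR=9/32; mL+mR=45/136 → advance +1; mR−mL=63/272 → turn +1·90°
n=7: pose=(6,4,E); sL=90/229, sR=10/29; mL=1465/6641, mR=5/29; mL+mR=90/229 → advance +1; mR−mL=-320/6641 → turn -1·90°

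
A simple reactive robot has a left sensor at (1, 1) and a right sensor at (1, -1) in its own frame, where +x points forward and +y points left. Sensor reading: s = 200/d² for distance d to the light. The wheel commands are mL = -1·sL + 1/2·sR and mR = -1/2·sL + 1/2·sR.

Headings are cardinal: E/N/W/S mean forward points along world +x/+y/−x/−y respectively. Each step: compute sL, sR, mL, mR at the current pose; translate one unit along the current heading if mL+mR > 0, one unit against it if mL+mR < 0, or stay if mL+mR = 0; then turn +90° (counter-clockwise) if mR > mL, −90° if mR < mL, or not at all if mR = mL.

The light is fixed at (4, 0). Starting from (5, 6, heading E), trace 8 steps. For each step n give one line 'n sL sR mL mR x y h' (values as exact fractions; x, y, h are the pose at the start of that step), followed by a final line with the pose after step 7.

n=0: pose=(5,6,E); sL=200/53, sR=200/29; mL=-500/1537, mR=2400/1537; mL+mR=1900/1537 → advance +1; mR−mL=100/53 → turn +1·90°
n=1: pose=(6,6,N); sL=4, sR=100/29; mL=-66/29, mR=-8/29; mL+mR=-74/29 → advance -1; mR−mL=2 → turn +1·90°
n=2: pose=(6,5,W); sL=200/17, sR=200/37; mL=-5700/629, mR=-2000/629; mL+mR=-7700/629 → advance -1; mR−mL=100/17 → turn +1·90°
n=3: pose=(7,5,S); sL=25/4, sR=10; mL=-5/4, mR=15/8; mL+mR=5/8 → advance +1; mR−mL=25/8 → turn +1·90°
n=4: pose=(7,4,E); sL=200/41, sR=8; mL=-36/41, mR=64/41; mL+mR=28/41 → advance +1; mR−mL=100/41 → turn +1·90°
n=5: pose=(8,4,N); sL=100/17, sR=4; mL=-66/17, mR=-16/17; mL+mR=-82/17 → advance -1; mR−mL=50/17 → turn +1·90°
n=6: pose=(8,3,W); sL=200/13, sR=8; mL=-148/13, mR=-48/13; mL+mR=-196/13 → advance -1; mR−mL=100/13 → turn +1·90°
n=7: pose=(9,3,S); sL=5, sR=10; mL=0, mR=5/2; mL+mR=5/2 → advance +1; mR−mL=5/2 → turn +1·90°

0 200/53 200/29 -500/1537 2400/1537 5 6 E
1 4 100/29 -66/29 -8/29 6 6 N
2 200/17 200/37 -5700/629 -2000/629 6 5 W
3 25/4 10 -5/4 15/8 7 5 S
4 200/41 8 -36/41 64/41 7 4 E
5 100/17 4 -66/17 -16/17 8 4 N
6 200/13 8 -148/13 -48/13 8 3 W
7 5 10 0 5/2 9 3 S
final 9 2 E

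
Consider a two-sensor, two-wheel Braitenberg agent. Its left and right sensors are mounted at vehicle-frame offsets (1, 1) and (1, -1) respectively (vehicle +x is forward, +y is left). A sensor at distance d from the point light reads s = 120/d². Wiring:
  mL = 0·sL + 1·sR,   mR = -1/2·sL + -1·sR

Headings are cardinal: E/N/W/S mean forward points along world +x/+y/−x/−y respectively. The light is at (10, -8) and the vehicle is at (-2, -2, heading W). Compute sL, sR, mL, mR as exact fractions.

left sensor world pos  = (-3, -3); dL² = 194
right sensor world pos = (-3, -1); dR² = 218
sL = 120/194 = 60/97
sR = 120/218 = 60/109
mL = 0·sL + 1·sR = 60/109
mR = -1/2·sL + -1·sR = -9090/10573

60/97 60/109 60/109 -9090/10573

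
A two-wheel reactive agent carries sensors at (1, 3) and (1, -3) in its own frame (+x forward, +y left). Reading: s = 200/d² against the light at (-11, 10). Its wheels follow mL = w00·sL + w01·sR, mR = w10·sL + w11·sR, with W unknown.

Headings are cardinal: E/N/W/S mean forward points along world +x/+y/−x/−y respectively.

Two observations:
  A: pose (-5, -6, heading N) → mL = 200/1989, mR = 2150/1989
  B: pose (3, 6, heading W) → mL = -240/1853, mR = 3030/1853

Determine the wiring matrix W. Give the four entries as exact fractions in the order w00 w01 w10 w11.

obs A: pose=(-5,-6,N) → sL=100/117, sR=100/153, mL=200/1989, mR=2150/1989
obs B: pose=(3,6,W) → sL=100/109, sR=20/17, mL=-240/1853, mR=3030/1853
sensor matrix S = [[100/117, 100/153], [100/109, 20/17]]; det S = 88000/216801
solve [mL_A; mL_B] = S·[w00; w01] and [mR_A; mR_B] = S·[w10; w11]:
  w00 = 1/2, w01 = -1/2, w10 = 1/2, w11 = 1

1/2 -1/2 1/2 1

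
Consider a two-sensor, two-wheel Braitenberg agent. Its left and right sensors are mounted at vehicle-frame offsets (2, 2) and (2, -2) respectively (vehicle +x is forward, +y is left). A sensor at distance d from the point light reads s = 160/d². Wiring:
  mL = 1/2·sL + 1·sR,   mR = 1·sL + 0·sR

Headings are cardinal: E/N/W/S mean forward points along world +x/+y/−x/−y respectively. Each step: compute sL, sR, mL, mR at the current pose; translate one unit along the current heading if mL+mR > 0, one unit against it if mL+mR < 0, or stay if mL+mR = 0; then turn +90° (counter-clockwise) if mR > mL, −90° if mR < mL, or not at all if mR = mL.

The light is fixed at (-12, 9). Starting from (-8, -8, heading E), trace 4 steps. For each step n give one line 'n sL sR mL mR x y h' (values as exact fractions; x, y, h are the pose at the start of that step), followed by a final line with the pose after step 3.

0 160/261 160/397 73520/103617 160/261 -8 -8 E
1 16/41 16/37 952/1517 16/41 -7 -8 S
2 160/409 32/53 17328/21677 160/409 -7 -9 W
3 8/13 40/73 812/949 8/13 -8 -9 N
final -8 -8 E

n=0: pose=(-8,-8,E); sL=160/261, sR=160/397; mL=73520/103617, mR=160/261; mL+mR=45680/34539 → advance +1; mR−mL=-10000/103617 → turn -1·90°
n=1: pose=(-7,-8,S); sL=16/41, sR=16/37; mL=952/1517, mR=16/41; mL+mR=1544/1517 → advance +1; mR−mL=-360/1517 → turn -1·90°
n=2: pose=(-7,-9,W); sL=160/409, sR=32/53; mL=17328/21677, mR=160/409; mL+mR=25808/21677 → advance +1; mR−mL=-8848/21677 → turn -1·90°
n=3: pose=(-8,-9,N); sL=8/13, sR=40/73; mL=812/949, mR=8/13; mL+mR=1396/949 → advance +1; mR−mL=-228/949 → turn -1·90°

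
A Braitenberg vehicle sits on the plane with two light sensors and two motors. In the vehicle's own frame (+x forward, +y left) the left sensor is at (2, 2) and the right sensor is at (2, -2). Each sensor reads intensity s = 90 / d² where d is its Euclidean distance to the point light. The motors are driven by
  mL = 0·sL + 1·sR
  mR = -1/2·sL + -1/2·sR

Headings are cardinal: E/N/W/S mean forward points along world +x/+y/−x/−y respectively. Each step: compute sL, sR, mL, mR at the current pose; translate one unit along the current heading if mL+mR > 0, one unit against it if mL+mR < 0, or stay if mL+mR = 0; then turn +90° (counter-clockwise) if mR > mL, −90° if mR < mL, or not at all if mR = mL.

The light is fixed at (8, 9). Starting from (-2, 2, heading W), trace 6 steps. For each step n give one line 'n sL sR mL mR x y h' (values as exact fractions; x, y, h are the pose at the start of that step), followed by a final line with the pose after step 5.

n=0: pose=(-2,2,W); sL=2/5, sR=90/169; mL=90/169, mR=-394/845; mL+mR=56/845 → advance +1; mR−mL=-844/845 → turn -1·90°
n=1: pose=(-3,2,N); sL=45/97, sR=45/53; mL=45/53, mR=-3375/5141; mL+mR=990/5141 → advance +1; mR−mL=-7740/5141 → turn -1·90°
n=2: pose=(-3,3,E); sL=90/97, sR=18/29; mL=18/29, mR=-2178/2813; mL+mR=-432/2813 → advance -1; mR−mL=-3924/2813 → turn -1·90°
n=3: pose=(-4,3,S); sL=45/82, sR=9/26; mL=9/26, mR=-477/1066; mL+mR=-54/533 → advance -1; mR−mL=-423/533 → turn -1·90°
n=4: pose=(-4,4,W); sL=18/49, sR=18/41; mL=18/41, mR=-810/2009; mL+mR=72/2009 → advance +1; mR−mL=-1692/2009 → turn -1·90°
n=5: pose=(-5,4,N); sL=5/13, sR=9/13; mL=9/13, mR=-7/13; mL+mR=2/13 → advance +1; mR−mL=-16/13 → turn -1·90°

0 2/5 90/169 90/169 -394/845 -2 2 W
1 45/97 45/53 45/53 -3375/5141 -3 2 N
2 90/97 18/29 18/29 -2178/2813 -3 3 E
3 45/82 9/26 9/26 -477/1066 -4 3 S
4 18/49 18/41 18/41 -810/2009 -4 4 W
5 5/13 9/13 9/13 -7/13 -5 4 N
final -5 5 E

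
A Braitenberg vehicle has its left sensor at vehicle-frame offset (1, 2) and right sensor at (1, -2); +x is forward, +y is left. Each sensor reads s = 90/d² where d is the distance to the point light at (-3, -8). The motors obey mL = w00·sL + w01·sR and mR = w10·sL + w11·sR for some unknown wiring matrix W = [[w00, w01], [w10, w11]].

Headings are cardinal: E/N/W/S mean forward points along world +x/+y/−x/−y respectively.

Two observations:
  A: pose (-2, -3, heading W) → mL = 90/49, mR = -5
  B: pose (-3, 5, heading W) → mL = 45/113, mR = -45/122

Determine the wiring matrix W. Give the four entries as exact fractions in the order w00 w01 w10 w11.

obs A: pose=(-2,-3,W) → sL=10, sR=90/49, mL=90/49, mR=-5
obs B: pose=(-3,5,W) → sL=45/61, sR=45/113, mL=45/113, mR=-45/122
sensor matrix S = [[10, 90/49], [45/61, 45/113]]; det S = 887400/337757
solve [mL_A; mL_B] = S·[w00; w01] and [mR_A; mR_B] = S·[w10; w11]:
  w00 = 0, w01 = 1, w10 = -1/2, w11 = 0

0 1 -1/2 0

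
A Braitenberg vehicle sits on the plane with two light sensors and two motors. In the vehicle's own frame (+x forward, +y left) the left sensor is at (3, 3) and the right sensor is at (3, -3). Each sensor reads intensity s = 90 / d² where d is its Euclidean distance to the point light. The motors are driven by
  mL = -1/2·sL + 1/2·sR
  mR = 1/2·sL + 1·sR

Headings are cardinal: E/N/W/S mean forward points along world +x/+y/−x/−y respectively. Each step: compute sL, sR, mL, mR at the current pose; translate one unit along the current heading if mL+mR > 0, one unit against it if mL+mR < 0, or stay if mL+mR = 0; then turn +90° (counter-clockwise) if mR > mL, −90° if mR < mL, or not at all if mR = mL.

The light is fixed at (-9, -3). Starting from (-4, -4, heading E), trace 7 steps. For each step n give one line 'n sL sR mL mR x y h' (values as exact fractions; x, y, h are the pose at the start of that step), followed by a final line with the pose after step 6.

n=0: pose=(-4,-4,E); sL=45/34, sR=9/8; mL=-27/272, mR=243/136; mL+mR=27/16 → advance +1; mR−mL=513/272 → turn +1·90°
n=1: pose=(-3,-4,N); sL=90/13, sR=18/17; mL=-648/221, mR=999/221; mL+mR=27/17 → advance +1; mR−mL=1647/221 → turn +1·90°
n=2: pose=(-3,-3,W); sL=5, sR=5; mL=0, mR=15/2; mL+mR=15/2 → advance +1; mR−mL=15/2 → turn +1·90°
n=3: pose=(-4,-3,S); sL=90/73, sR=90/13; mL=2700/949, mR=7155/949; mL+mR=135/13 → advance +1; mR−mL=4455/949 → turn +1·90°
n=4: pose=(-4,-4,E); sL=45/34, sR=9/8; mL=-27/272, mR=243/136; mL+mR=27/16 → advance +1; mR−mL=513/272 → turn +1·90°
n=5: pose=(-3,-4,N); sL=90/13, sR=18/17; mL=-648/221, mR=999/221; mL+mR=27/17 → advance +1; mR−mL=1647/221 → turn +1·90°
n=6: pose=(-3,-3,W); sL=5, sR=5; mL=0, mR=15/2; mL+mR=15/2 → advance +1; mR−mL=15/2 → turn +1·90°

0 45/34 9/8 -27/272 243/136 -4 -4 E
1 90/13 18/17 -648/221 999/221 -3 -4 N
2 5 5 0 15/2 -3 -3 W
3 90/73 90/13 2700/949 7155/949 -4 -3 S
4 45/34 9/8 -27/272 243/136 -4 -4 E
5 90/13 18/17 -648/221 999/221 -3 -4 N
6 5 5 0 15/2 -3 -3 W
final -4 -3 S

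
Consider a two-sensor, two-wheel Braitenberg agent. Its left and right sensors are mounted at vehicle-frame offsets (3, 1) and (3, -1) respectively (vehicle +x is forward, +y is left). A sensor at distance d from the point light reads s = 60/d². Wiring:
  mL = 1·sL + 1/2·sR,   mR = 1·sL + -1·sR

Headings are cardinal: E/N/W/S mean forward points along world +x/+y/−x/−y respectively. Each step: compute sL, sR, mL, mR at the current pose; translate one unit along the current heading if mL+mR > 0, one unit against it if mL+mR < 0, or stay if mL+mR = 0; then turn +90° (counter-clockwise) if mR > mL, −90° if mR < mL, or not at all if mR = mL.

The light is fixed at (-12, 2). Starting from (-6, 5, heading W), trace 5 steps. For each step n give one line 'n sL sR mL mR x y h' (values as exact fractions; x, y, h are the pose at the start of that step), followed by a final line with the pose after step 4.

n=0: pose=(-6,5,W); sL=60/13, sR=12/5; mL=378/65, mR=144/65; mL+mR=522/65 → advance +1; mR−mL=-18/5 → turn -1·90°
n=1: pose=(-7,5,N); sL=15/13, sR=5/6; mL=245/156, mR=25/78; mL+mR=295/156 → advance +1; mR−mL=-5/4 → turn -1·90°
n=2: pose=(-7,6,E); sL=60/89, sR=60/73; mL=7050/6497, mR=-960/6497; mL+mR=6090/6497 → advance +1; mR−mL=-90/73 → turn -1·90°
n=3: pose=(-6,6,S); sL=6/5, sR=30/13; mL=153/65, mR=-72/65; mL+mR=81/65 → advance +1; mR−mL=-45/13 → turn -1·90°
n=4: pose=(-6,5,W); sL=60/13, sR=12/5; mL=378/65, mR=144/65; mL+mR=522/65 → advance +1; mR−mL=-18/5 → turn -1·90°

0 60/13 12/5 378/65 144/65 -6 5 W
1 15/13 5/6 245/156 25/78 -7 5 N
2 60/89 60/73 7050/6497 -960/6497 -7 6 E
3 6/5 30/13 153/65 -72/65 -6 6 S
4 60/13 12/5 378/65 144/65 -6 5 W
final -7 5 N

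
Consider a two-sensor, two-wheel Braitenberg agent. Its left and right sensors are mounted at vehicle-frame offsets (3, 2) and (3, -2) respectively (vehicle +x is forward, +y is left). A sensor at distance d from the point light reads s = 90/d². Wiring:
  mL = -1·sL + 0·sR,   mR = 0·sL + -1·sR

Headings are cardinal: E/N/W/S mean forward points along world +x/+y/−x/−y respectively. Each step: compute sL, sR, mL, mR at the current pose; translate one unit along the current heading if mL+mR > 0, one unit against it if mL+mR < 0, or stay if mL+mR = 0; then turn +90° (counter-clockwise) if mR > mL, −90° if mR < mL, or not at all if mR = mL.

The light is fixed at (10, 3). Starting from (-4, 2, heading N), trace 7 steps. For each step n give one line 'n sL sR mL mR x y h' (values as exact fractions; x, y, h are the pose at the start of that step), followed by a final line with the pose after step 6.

n=0: pose=(-4,2,N); sL=9/26, sR=45/74; mL=-9/26, mR=-45/74; mL+mR=-459/481 → advance -1; mR−mL=-126/481 → turn -1·90°
n=1: pose=(-4,1,E); sL=90/121, sR=90/137; mL=-90/121, mR=-90/137; mL+mR=-23220/16577 → advance -1; mR−mL=1440/16577 → turn +1·90°
n=2: pose=(-5,1,N); sL=9/29, sR=9/17; mL=-9/29, mR=-9/17; mL+mR=-414/493 → advance -1; mR−mL=-108/493 → turn -1·90°
n=3: pose=(-5,0,E); sL=18/29, sR=90/169; mL=-18/29, mR=-90/169; mL+mR=-5652/4901 → advance -1; mR−mL=432/4901 → turn +1·90°
n=4: pose=(-6,0,N); sL=5/18, sR=45/98; mL=-5/18, mR=-45/98; mL+mR=-325/441 → advance -1; mR−mL=-80/441 → turn -1·90°
n=5: pose=(-6,-1,E); sL=90/173, sR=18/41; mL=-90/173, mR=-18/41; mL+mR=-6804/7093 → advance -1; mR−mL=576/7093 → turn +1·90°
n=6: pose=(-7,-1,N); sL=45/181, sR=45/113; mL=-45/181, mR=-45/113; mL+mR=-13230/20453 → advance -1; mR−mL=-3060/20453 → turn -1·90°

0 9/26 45/74 -9/26 -45/74 -4 2 N
1 90/121 90/137 -90/121 -90/137 -4 1 E
2 9/29 9/17 -9/29 -9/17 -5 1 N
3 18/29 90/169 -18/29 -90/169 -5 0 E
4 5/18 45/98 -5/18 -45/98 -6 0 N
5 90/173 18/41 -90/173 -18/41 -6 -1 E
6 45/181 45/113 -45/181 -45/113 -7 -1 N
final -7 -2 E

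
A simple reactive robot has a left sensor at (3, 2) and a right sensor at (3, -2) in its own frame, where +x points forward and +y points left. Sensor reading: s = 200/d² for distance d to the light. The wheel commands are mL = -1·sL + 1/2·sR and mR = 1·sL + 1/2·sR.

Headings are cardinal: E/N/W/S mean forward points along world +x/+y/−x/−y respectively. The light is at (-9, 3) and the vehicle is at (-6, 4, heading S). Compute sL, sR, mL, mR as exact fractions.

left sensor world pos  = (-4, 1); dL² = 29
right sensor world pos = (-8, 1); dR² = 5
sL = 200/29 = 200/29
sR = 200/5 = 40
mL = -1·sL + 1/2·sR = 380/29
mR = 1·sL + 1/2·sR = 780/29

200/29 40 380/29 780/29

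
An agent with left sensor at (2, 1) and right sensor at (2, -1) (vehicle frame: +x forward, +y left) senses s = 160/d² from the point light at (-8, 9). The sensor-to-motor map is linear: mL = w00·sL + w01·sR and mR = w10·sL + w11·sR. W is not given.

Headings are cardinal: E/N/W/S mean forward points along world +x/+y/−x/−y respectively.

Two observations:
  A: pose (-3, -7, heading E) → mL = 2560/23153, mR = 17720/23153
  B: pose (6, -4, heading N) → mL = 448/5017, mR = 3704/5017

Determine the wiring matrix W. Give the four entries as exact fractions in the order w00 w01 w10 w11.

obs A: pose=(-3,-7,E) → sL=80/137, sR=80/169, mL=2560/23153, mR=17720/23153
obs B: pose=(6,-4,N) → sL=16/29, sR=80/173, mL=448/5017, mR=3704/5017
sensor matrix S = [[80/137, 80/169], [16/29, 80/173]]; det S = 1029120/116158601
solve [mL_A; mL_B] = S·[w00; w01] and [mR_A; mR_B] = S·[w10; w11]:
  w00 = 1, w01 = -1, w10 = 1/2, w11 = 1

1 -1 1/2 1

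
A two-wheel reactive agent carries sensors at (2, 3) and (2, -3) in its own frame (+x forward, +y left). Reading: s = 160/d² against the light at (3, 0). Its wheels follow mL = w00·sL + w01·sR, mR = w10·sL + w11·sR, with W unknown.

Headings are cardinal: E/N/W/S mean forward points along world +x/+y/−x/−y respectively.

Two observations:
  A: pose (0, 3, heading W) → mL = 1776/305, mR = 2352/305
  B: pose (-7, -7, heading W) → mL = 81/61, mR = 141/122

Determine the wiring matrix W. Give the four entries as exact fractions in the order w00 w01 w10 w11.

1/2 1 1 1/2

obs A: pose=(0,3,W) → sL=32/5, sR=160/61, mL=1776/305, mR=2352/305
obs B: pose=(-7,-7,W) → sL=40/61, sR=1, mL=81/61, mR=141/122
sensor matrix S = [[32/5, 160/61], [40/61, 1]]; det S = 87072/18605
solve [mL_A; mL_B] = S·[w00; w01] and [mR_A; mR_B] = S·[w10; w11]:
  w00 = 1/2, w01 = 1, w10 = 1, w11 = 1/2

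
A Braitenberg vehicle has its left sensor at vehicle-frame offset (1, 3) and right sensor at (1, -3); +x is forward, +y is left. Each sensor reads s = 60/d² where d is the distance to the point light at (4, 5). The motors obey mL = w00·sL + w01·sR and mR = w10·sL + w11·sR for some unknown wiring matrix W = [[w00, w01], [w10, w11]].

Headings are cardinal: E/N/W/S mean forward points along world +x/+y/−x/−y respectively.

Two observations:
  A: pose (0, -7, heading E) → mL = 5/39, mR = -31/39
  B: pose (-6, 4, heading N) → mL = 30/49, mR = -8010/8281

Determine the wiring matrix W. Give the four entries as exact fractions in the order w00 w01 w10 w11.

obs A: pose=(0,-7,E) → sL=2/3, sR=10/39, mL=5/39, mR=-31/39
obs B: pose=(-6,4,N) → sL=60/169, sR=60/49, mL=30/49, mR=-8010/8281
sensor matrix S = [[2/3, 10/39], [60/169, 60/49]]; det S = 78080/107653
solve [mL_A; mL_B] = S·[w00; w01] and [mR_A; mR_B] = S·[w10; w11]:
  w00 = 0, w01 = 1/2, w10 = -1, w11 = -1/2

0 1/2 -1 -1/2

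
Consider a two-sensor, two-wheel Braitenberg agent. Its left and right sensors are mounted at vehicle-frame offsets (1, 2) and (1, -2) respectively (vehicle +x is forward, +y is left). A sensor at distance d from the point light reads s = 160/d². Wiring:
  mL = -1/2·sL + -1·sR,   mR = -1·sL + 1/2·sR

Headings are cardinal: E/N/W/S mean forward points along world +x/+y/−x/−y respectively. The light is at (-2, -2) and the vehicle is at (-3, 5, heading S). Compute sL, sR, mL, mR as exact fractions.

left sensor world pos  = (-1, 4); dL² = 37
right sensor world pos = (-5, 4); dR² = 45
sL = 160/37 = 160/37
sR = 160/45 = 32/9
mL = -1/2·sL + -1·sR = -1904/333
mR = -1·sL + 1/2·sR = -848/333

160/37 32/9 -1904/333 -848/333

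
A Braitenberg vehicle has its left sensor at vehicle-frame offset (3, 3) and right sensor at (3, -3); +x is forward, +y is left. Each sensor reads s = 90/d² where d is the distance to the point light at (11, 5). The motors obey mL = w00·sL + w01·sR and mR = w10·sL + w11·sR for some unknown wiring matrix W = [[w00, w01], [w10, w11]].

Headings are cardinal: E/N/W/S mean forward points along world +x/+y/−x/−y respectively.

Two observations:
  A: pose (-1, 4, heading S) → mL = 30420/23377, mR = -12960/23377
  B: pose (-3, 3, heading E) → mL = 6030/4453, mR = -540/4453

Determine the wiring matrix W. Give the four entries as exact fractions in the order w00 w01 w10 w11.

1 1 -1 1

obs A: pose=(-1,4,S) → sL=90/97, sR=90/241, mL=30420/23377, mR=-12960/23377
obs B: pose=(-3,3,E) → sL=45/61, sR=45/73, mL=6030/4453, mR=-540/4453
sensor matrix S = [[90/97, 90/241], [45/61, 45/73]]; det S = 30861000/104097781
solve [mL_A; mL_B] = S·[w00; w01] and [mR_A; mR_B] = S·[w10; w11]:
  w00 = 1, w01 = 1, w10 = -1, w11 = 1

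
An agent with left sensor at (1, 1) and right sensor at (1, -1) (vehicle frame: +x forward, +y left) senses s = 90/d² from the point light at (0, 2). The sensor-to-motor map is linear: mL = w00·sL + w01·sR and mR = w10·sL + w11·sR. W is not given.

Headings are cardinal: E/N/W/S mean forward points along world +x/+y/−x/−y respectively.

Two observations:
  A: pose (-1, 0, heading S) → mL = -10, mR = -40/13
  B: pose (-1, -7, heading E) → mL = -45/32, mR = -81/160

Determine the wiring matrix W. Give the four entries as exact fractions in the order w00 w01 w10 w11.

-1 0 -1 1

obs A: pose=(-1,0,S) → sL=10, sR=90/13, mL=-10, mR=-40/13
obs B: pose=(-1,-7,E) → sL=45/32, sR=9/10, mL=-45/32, mR=-81/160
sensor matrix S = [[10, 90/13], [45/32, 9/10]]; det S = -153/208
solve [mL_A; mL_B] = S·[w00; w01] and [mR_A; mR_B] = S·[w10; w11]:
  w00 = -1, w01 = 0, w10 = -1, w11 = 1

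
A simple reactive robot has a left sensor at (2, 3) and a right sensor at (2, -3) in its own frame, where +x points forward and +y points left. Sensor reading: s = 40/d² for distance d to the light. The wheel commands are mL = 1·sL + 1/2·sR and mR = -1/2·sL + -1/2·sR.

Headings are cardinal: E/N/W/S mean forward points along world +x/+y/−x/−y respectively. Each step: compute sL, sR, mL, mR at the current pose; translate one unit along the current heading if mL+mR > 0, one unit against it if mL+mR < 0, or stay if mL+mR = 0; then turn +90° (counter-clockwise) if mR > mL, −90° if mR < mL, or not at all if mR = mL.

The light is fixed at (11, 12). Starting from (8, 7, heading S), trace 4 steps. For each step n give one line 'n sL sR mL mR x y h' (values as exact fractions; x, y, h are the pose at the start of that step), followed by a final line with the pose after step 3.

0 40/49 8/17 876/833 -536/833 8 7 S
1 20/53 20/17 870/901 -700/901 8 6 W
2 8/13 40/17 396/221 -328/221 7 6 N
3 5 10/17 90/17 -95/34 7 7 E
final 8 7 S

n=0: pose=(8,7,S); sL=40/49, sR=8/17; mL=876/833, mR=-536/833; mL+mR=20/49 → advance +1; mR−mL=-1412/833 → turn -1·90°
n=1: pose=(8,6,W); sL=20/53, sR=20/17; mL=870/901, mR=-700/901; mL+mR=10/53 → advance +1; mR−mL=-1570/901 → turn -1·90°
n=2: pose=(7,6,N); sL=8/13, sR=40/17; mL=396/221, mR=-328/221; mL+mR=4/13 → advance +1; mR−mL=-724/221 → turn -1·90°
n=3: pose=(7,7,E); sL=5, sR=10/17; mL=90/17, mR=-95/34; mL+mR=5/2 → advance +1; mR−mL=-275/34 → turn -1·90°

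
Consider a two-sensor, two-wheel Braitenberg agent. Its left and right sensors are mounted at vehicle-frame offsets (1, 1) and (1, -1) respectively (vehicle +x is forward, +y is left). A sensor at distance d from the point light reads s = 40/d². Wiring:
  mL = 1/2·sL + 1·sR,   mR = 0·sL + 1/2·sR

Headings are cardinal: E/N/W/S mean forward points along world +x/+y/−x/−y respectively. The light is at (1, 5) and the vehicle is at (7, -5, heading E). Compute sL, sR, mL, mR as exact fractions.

4/13 4/17 86/221 2/17

left sensor world pos  = (8, -4); dL² = 130
right sensor world pos = (8, -6); dR² = 170
sL = 40/130 = 4/13
sR = 40/170 = 4/17
mL = 1/2·sL + 1·sR = 86/221
mR = 0·sL + 1/2·sR = 2/17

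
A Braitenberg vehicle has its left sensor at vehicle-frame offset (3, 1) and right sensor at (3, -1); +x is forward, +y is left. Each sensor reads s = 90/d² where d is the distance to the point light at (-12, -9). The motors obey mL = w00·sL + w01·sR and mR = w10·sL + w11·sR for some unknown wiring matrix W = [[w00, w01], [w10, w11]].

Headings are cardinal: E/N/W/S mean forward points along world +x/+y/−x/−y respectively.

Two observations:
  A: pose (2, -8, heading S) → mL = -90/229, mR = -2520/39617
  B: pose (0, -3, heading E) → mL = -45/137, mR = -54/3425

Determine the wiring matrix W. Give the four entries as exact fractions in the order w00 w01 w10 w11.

-1 0 1/2 -1/2

obs A: pose=(2,-8,S) → sL=90/229, sR=90/173, mL=-90/229, mR=-2520/39617
obs B: pose=(0,-3,E) → sL=45/137, sR=9/25, mL=-45/137, mR=-54/3425
sensor matrix S = [[90/229, 90/173], [45/137, 9/25]]; det S = -797688/27137645
solve [mL_A; mL_B] = S·[w00; w01] and [mR_A; mR_B] = S·[w10; w11]:
  w00 = -1, w01 = 0, w10 = 1/2, w11 = -1/2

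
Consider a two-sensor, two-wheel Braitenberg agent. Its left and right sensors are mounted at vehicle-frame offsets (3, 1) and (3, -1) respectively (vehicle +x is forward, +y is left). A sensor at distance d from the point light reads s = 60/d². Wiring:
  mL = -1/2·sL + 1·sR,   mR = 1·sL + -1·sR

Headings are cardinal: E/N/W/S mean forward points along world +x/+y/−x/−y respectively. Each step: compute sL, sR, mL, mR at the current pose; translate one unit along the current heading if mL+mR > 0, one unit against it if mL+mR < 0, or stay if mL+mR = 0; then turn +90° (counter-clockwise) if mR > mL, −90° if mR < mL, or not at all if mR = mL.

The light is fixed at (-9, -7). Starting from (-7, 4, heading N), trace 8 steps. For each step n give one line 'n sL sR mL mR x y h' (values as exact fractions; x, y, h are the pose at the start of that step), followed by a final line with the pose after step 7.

0 60/197 12/41 1134/8077 96/8077 -7 4 N
1 30/97 30/73 1815/7081 -720/7081 -7 5 E
2 60/97 12/17 654/1649 -144/1649 -6 5 S
3 3/5 5/12 7/60 11/60 -6 4 W
4 60/73 12/13 486/949 -96/949 -7 4 S
5 30/41 30/61 315/2501 600/2501 -7 3 W
6 60/53 60/49 1710/2597 -240/2597 -8 3 S
7 15/17 15/26 30/221 135/442 -8 2 W
final -9 2 S

n=0: pose=(-7,4,N); sL=60/197, sR=12/41; mL=1134/8077, mR=96/8077; mL+mR=30/197 → advance +1; mR−mL=-1038/8077 → turn -1·90°
n=1: pose=(-7,5,E); sL=30/97, sR=30/73; mL=1815/7081, mR=-720/7081; mL+mR=15/97 → advance +1; mR−mL=-2535/7081 → turn -1·90°
n=2: pose=(-6,5,S); sL=60/97, sR=12/17; mL=654/1649, mR=-144/1649; mL+mR=30/97 → advance +1; mR−mL=-798/1649 → turn -1·90°
n=3: pose=(-6,4,W); sL=3/5, sR=5/12; mL=7/60, mR=11/60; mL+mR=3/10 → advance +1; mR−mL=1/15 → turn +1·90°
n=4: pose=(-7,4,S); sL=60/73, sR=12/13; mL=486/949, mR=-96/949; mL+mR=30/73 → advance +1; mR−mL=-582/949 → turn -1·90°
n=5: pose=(-7,3,W); sL=30/41, sR=30/61; mL=315/2501, mR=600/2501; mL+mR=15/41 → advance +1; mR−mL=285/2501 → turn +1·90°
n=6: pose=(-8,3,S); sL=60/53, sR=60/49; mL=1710/2597, mR=-240/2597; mL+mR=30/53 → advance +1; mR−mL=-1950/2597 → turn -1·90°
n=7: pose=(-8,2,W); sL=15/17, sR=15/26; mL=30/221, mR=135/442; mL+mR=15/34 → advance +1; mR−mL=75/442 → turn +1·90°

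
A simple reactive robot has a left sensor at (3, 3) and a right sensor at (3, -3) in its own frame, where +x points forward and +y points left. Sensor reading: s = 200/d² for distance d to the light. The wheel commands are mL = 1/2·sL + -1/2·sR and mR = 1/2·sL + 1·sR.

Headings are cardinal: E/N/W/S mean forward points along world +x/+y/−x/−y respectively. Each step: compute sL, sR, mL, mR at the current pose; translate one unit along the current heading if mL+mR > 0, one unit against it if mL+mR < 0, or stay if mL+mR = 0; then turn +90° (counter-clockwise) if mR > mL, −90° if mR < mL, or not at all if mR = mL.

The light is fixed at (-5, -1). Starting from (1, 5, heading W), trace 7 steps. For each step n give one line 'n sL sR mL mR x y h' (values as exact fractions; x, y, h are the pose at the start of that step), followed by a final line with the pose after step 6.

0 100/9 20/9 40/9 70/9 1 5 W
1 200/73 200/13 -6000/949 15900/949 0 5 S
2 25/16 50/17 -375/544 2025/544 0 4 E
3 200/73 40/29 1440/2117 5820/2117 1 4 N
4 100/9 20/9 40/9 70/9 1 5 W
5 200/73 200/13 -6000/949 15900/949 0 5 S
6 25/16 50/17 -375/544 2025/544 0 4 E
final 1 4 N

n=0: pose=(1,5,W); sL=100/9, sR=20/9; mL=40/9, mR=70/9; mL+mR=110/9 → advance +1; mR−mL=10/3 → turn +1·90°
n=1: pose=(0,5,S); sL=200/73, sR=200/13; mL=-6000/949, mR=15900/949; mL+mR=9900/949 → advance +1; mR−mL=300/13 → turn +1·90°
n=2: pose=(0,4,E); sL=25/16, sR=50/17; mL=-375/544, mR=2025/544; mL+mR=825/272 → advance +1; mR−mL=75/17 → turn +1·90°
n=3: pose=(1,4,N); sL=200/73, sR=40/29; mL=1440/2117, mR=5820/2117; mL+mR=7260/2117 → advance +1; mR−mL=60/29 → turn +1·90°
n=4: pose=(1,5,W); sL=100/9, sR=20/9; mL=40/9, mR=70/9; mL+mR=110/9 → advance +1; mR−mL=10/3 → turn +1·90°
n=5: pose=(0,5,S); sL=200/73, sR=200/13; mL=-6000/949, mR=15900/949; mL+mR=9900/949 → advance +1; mR−mL=300/13 → turn +1·90°
n=6: pose=(0,4,E); sL=25/16, sR=50/17; mL=-375/544, mR=2025/544; mL+mR=825/272 → advance +1; mR−mL=75/17 → turn +1·90°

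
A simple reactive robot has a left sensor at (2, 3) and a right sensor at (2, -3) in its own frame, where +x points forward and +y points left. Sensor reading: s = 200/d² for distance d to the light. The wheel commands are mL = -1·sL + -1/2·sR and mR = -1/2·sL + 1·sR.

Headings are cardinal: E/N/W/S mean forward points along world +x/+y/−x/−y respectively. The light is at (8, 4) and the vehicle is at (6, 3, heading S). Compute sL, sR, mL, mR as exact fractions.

left sensor world pos  = (9, 1); dL² = 10
right sensor world pos = (3, 1); dR² = 34
sL = 200/10 = 20
sR = 200/34 = 100/17
mL = -1·sL + -1/2·sR = -390/17
mR = -1/2·sL + 1·sR = -70/17

20 100/17 -390/17 -70/17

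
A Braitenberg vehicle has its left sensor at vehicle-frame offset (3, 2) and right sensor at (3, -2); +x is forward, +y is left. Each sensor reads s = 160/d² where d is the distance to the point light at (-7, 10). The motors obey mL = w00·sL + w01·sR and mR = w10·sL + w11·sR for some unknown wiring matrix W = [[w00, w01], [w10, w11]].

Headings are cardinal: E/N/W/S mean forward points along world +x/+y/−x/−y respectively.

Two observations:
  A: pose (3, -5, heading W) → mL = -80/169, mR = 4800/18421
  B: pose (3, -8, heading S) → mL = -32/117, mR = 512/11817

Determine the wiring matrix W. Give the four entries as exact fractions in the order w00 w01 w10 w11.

-1 0 -1 1

obs A: pose=(3,-5,W) → sL=80/169, sR=80/109, mL=-80/169, mR=4800/18421
obs B: pose=(3,-8,S) → sL=32/117, sR=32/101, mL=-32/117, mR=512/11817
sensor matrix S = [[80/169, 80/109], [32/117, 32/101]]; det S = -849920/16744689
solve [mL_A; mL_B] = S·[w00; w01] and [mR_A; mR_B] = S·[w10; w11]:
  w00 = -1, w01 = 0, w10 = -1, w11 = 1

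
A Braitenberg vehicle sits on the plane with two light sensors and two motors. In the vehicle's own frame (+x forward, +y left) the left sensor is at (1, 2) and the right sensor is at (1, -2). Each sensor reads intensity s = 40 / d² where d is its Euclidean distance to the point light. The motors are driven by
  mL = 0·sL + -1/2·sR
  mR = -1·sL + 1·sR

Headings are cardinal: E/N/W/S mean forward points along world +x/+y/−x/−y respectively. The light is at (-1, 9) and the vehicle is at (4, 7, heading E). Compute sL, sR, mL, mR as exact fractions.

left sensor world pos  = (5, 9); dL² = 36
right sensor world pos = (5, 5); dR² = 52
sL = 40/36 = 10/9
sR = 40/52 = 10/13
mL = 0·sL + -1/2·sR = -5/13
mR = -1·sL + 1·sR = -40/117

10/9 10/13 -5/13 -40/117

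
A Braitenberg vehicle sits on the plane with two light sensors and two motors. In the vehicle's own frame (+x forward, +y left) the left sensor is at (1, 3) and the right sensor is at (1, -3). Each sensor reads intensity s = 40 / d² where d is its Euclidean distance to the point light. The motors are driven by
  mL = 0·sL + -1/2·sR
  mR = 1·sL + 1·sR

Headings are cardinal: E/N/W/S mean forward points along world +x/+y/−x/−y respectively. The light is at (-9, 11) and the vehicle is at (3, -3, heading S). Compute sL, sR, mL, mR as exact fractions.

left sensor world pos  = (6, -4); dL² = 450
right sensor world pos = (0, -4); dR² = 306
sL = 40/450 = 4/45
sR = 40/306 = 20/153
mL = 0·sL + -1/2·sR = -10/153
mR = 1·sL + 1·sR = 56/255

4/45 20/153 -10/153 56/255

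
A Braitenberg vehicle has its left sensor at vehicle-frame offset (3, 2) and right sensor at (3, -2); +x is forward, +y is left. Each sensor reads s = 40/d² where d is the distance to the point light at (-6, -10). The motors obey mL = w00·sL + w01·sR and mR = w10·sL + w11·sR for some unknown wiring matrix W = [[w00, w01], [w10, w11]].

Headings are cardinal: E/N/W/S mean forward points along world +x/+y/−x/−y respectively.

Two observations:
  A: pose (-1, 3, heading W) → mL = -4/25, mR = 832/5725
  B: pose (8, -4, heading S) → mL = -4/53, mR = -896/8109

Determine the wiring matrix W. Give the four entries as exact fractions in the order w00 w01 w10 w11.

obs A: pose=(-1,3,W) → sL=8/25, sR=40/229, mL=-4/25, mR=832/5725
obs B: pose=(8,-4,S) → sL=8/53, sR=40/153, mL=-4/53, mR=-896/8109
sensor matrix S = [[8/25, 40/229], [8/53, 40/153]]; det S = 531968/9284805
solve [mL_A; mL_B] = S·[w00; w01] and [mR_A; mR_B] = S·[w10; w11]:
  w00 = -1/2, w01 = 0, w10 = 1, w11 = -1

-1/2 0 1 -1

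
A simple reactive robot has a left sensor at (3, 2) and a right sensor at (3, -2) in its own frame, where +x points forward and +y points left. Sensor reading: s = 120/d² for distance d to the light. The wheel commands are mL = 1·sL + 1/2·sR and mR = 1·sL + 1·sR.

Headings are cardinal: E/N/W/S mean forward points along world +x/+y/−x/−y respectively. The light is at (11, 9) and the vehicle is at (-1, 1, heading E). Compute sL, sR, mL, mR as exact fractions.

40/39 120/181 9580/7059 11920/7059

left sensor world pos  = (2, 3); dL² = 117
right sensor world pos = (2, -1); dR² = 181
sL = 120/117 = 40/39
sR = 120/181 = 120/181
mL = 1·sL + 1/2·sR = 9580/7059
mR = 1·sL + 1·sR = 11920/7059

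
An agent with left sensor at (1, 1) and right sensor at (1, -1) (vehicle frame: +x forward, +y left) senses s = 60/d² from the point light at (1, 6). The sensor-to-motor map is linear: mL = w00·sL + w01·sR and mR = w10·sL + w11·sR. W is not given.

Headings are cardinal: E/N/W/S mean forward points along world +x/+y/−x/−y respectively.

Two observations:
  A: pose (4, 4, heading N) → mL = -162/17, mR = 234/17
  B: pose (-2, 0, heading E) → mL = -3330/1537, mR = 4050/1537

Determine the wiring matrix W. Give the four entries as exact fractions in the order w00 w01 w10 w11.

-1/2 -1 1 1/2

obs A: pose=(4,4,N) → sL=12, sR=60/17, mL=-162/17, mR=234/17
obs B: pose=(-2,0,E) → sL=60/29, sR=60/53, mL=-3330/1537, mR=4050/1537
sensor matrix S = [[12, 60/17], [60/29, 60/53]]; det S = 164160/26129
solve [mL_A; mL_B] = S·[w00; w01] and [mR_A; mR_B] = S·[w10; w11]:
  w00 = -1/2, w01 = -1, w10 = 1, w11 = 1/2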